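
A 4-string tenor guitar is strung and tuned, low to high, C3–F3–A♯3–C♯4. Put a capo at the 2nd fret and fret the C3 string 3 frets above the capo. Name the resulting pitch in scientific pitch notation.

The capo raises the open C3 by 2 semitones to D3; fretting 3 more gives C3 + 2 + 3 = C3 + 5 semitones = F3.

F3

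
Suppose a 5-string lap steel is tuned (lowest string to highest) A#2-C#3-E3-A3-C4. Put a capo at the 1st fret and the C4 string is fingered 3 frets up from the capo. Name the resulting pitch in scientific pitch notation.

E4

The capo raises the open C4 by 1 semitone to C#4; fretting 3 more gives C4 + 1 + 3 = C4 + 4 semitones = E4.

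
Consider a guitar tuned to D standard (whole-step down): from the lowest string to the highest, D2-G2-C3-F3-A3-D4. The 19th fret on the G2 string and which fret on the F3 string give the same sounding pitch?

9

G2 at fret 19 is G2 + 19 semitones = D4.
The open F3 string is 10 semitones above the open G2, so the same pitch on the F3 string lies at fret 19 − 10 = 9.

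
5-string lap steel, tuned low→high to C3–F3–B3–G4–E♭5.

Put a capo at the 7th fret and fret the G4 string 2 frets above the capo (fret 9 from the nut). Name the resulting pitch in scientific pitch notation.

The capo raises the open G4 by 7 semitones to D5; fretting 2 more gives G4 + 7 + 2 = G4 + 9 semitones = E5.

E5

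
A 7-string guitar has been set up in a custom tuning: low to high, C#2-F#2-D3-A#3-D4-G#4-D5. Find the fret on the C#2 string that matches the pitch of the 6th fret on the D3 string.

19

Fret 6 on D3 is MIDI 50 + 6 = 56 (G#3). On the C#2 string (open MIDI 37), that pitch is 56 − 37 = fret 19.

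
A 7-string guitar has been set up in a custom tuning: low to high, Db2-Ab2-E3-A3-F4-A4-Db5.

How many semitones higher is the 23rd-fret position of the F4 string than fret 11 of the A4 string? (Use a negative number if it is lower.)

F4 at fret 23 → E6 (MIDI 88); A4 at fret 11 → Ab5 (MIDI 80).
88 − 80 = 8, so the two pitches are 8 semitones apart.

8 semitones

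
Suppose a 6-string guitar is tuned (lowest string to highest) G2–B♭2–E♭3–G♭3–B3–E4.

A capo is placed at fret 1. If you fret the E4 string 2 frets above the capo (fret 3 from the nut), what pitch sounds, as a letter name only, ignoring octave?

G

The capo raises the open E4 by 1 semitone to F4; fretting 2 more gives E4 + 1 + 2 = E4 + 3 semitones, landing on G.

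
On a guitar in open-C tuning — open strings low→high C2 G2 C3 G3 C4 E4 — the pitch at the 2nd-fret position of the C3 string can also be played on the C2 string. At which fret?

Fret 2 on C3 is MIDI 48 + 2 = 50 (D3). On the C2 string (open MIDI 36), that pitch is 50 − 36 = fret 14.

14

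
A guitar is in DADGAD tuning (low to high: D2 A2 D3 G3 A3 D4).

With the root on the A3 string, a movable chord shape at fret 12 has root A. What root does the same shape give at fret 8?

F

Moving from fret 12 to fret 8 shifts the root by -4 semitones.
A down 4 semitones is F.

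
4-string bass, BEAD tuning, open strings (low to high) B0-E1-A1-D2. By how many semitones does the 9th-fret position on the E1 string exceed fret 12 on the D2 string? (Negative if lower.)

E1 at fret 9 → C♯2 (MIDI 37); D2 at fret 12 → D3 (MIDI 50).
37 − 50 = -13, so the two pitches are 13 semitones apart.

-13 semitones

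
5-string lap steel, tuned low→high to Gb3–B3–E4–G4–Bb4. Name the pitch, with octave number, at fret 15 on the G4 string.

Each fret is one semitone, so G4 + 15 = Bb5.
(Equivalently spelled A#5.)

Bb5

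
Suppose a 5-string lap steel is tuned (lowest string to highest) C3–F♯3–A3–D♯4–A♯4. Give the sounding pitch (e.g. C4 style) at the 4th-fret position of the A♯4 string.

D5

Each fret is one semitone, so A♯4 + 4 = D5.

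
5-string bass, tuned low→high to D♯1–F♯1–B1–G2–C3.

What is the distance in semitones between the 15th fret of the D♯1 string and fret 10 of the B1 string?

3 semitones

D♯1 at fret 15 → F♯2 (MIDI 42); B1 at fret 10 → A2 (MIDI 45).
42 − 45 = -3, so the two pitches are 3 semitones apart, with A2 the higher.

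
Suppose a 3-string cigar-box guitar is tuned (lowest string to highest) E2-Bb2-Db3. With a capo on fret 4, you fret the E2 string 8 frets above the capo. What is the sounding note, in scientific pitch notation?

The capo raises the open E2 by 4 semitones to Ab2; fretting 8 more gives E2 + 4 + 8 = E2 + 12 semitones = E3.

E3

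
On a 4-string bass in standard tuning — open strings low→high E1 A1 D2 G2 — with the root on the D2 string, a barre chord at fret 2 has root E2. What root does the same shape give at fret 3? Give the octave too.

Moving from fret 2 to fret 3 shifts the root by 1 semitone.
E2 up 1 semitone is F2.

F2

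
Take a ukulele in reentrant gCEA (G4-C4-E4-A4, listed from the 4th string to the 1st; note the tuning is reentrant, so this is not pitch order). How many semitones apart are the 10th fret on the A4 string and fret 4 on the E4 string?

11 semitones

A4 at fret 10 → G5 (MIDI 79); E4 at fret 4 → G#4 (MIDI 68).
79 − 68 = 11, so the two pitches are 11 semitones apart, with G5 the higher.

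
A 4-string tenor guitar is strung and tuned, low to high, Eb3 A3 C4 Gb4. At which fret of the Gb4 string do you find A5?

A5 is 15 semitones above the open Gb4 (Gb–G–Ab–A–…–G–Ab–A), so it sits at fret 15.

15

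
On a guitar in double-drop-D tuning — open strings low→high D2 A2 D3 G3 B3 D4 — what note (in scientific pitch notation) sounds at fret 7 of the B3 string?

Each fret is one semitone, so B3 + 7 = F♯4.

F♯4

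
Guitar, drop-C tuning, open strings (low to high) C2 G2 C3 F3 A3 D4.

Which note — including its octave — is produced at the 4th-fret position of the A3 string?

C#4

The open A3 string plus 4 semitones: A–A#–B–C–C#.
The walk passes from B into C once, so the octave number goes from 3 to 4.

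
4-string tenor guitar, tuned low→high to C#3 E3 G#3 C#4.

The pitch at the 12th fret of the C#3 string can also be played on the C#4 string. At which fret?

0

C#3 at fret 12 is C#3 + 12 semitones = C#4.
The open C#4 string is 12 semitones above the open C#3, so the same pitch on the C#4 string lies at fret 12 − 12 = 0.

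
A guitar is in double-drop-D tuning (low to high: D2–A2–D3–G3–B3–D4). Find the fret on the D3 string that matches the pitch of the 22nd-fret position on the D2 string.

10

Fret 22 on D2 is MIDI 38 + 22 = 60 (C4). On the D3 string (open MIDI 50), that pitch is 60 − 50 = fret 10.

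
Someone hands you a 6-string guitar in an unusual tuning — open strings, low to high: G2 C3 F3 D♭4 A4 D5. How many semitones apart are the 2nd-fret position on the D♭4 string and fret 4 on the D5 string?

D♭4 at fret 2 → E♭4 (MIDI 63); D5 at fret 4 → G♭5 (MIDI 78).
63 − 78 = -15, so the two pitches are 15 semitones apart, with G♭5 the higher.

15 semitones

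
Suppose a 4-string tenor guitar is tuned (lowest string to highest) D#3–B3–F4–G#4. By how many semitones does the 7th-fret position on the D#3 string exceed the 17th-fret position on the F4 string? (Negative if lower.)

D#3 at fret 7 → A#3 (MIDI 58); F4 at fret 17 → A#5 (MIDI 82).
58 − 82 = -24, so the two pitches are 24 semitones apart.

-24 semitones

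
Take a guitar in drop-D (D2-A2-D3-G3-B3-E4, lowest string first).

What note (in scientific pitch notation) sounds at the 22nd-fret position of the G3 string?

The open G3 string plus 22 semitones: G–G#–A–A#–…–D#–E–F.
The walk passes from B into C 2 times, so the octave number goes from 3 to 5.

F5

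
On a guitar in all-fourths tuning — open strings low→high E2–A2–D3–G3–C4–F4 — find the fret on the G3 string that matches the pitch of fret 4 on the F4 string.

14

F4 at fret 4 is F4 + 4 semitones = A4.
The open G3 string is 10 semitones below the open F4, so the same pitch on the G3 string lies at fret 4 + 10 = 14.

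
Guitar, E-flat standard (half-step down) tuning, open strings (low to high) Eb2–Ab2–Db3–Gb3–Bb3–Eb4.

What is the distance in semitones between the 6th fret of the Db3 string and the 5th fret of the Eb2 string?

Db3 at fret 6 → G3 (MIDI 55); Eb2 at fret 5 → Ab2 (MIDI 44).
55 − 44 = 11, so the two pitches are 11 semitones apart, with G3 the higher.

11 semitones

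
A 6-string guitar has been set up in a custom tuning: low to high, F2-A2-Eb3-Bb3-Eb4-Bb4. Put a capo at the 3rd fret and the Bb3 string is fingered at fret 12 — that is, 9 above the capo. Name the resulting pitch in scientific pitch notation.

The capo raises the open Bb3 by 3 semitones to Db4; fretting 9 more gives Bb3 + 3 + 9 = Bb3 + 12 semitones = Bb4.

Bb4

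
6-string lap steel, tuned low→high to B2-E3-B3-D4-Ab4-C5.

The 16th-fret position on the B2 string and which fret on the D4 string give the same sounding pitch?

B2 at fret 16 is B2 + 16 semitones = Eb4.
The open D4 string is 15 semitones above the open B2, so the same pitch on the D4 string lies at fret 16 − 15 = 1.

1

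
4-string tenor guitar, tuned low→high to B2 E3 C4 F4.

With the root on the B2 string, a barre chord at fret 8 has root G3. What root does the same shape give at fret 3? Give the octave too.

D3

Moving from fret 8 to fret 3 shifts the root by -5 semitones.
G3 down 5 semitones is D3.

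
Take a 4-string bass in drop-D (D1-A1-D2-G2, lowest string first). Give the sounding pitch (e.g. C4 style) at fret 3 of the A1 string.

C2

The open A1 string plus 3 semitones: A–A#–B–C.
The walk passes from B into C once, so the octave number goes from 1 to 2.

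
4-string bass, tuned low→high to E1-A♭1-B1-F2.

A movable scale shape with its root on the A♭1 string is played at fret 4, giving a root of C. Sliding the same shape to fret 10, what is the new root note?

G♭

Moving from fret 4 to fret 10 shifts the root by 6 semitones.
C up 6 semitones is G♭.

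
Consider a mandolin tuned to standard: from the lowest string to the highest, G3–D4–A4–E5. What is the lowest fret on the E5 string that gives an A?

5

From E5, count semitones up the chromatic scale until reaching A: E–F–F#–G–G#–A — 5 steps.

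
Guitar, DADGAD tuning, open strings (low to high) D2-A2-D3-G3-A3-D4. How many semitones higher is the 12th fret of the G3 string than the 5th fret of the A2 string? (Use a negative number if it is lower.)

17 semitones

G3 at fret 12 → G4 (MIDI 67); A2 at fret 5 → D3 (MIDI 50).
67 − 50 = 17, so the two pitches are 17 semitones apart.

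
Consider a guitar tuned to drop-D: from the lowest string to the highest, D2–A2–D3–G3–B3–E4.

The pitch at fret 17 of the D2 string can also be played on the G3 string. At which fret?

D2 at fret 17 is D2 + 17 semitones = G3.
The open G3 string is 17 semitones above the open D2, so the same pitch on the G3 string lies at fret 17 − 17 = 0.

0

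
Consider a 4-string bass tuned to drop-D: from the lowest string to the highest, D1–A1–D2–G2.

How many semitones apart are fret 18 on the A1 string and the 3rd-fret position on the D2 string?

A1 at fret 18 → D#3 (MIDI 51); D2 at fret 3 → F2 (MIDI 41).
51 − 41 = 10, so the two pitches are 10 semitones apart, with D#3 the higher.

10 semitones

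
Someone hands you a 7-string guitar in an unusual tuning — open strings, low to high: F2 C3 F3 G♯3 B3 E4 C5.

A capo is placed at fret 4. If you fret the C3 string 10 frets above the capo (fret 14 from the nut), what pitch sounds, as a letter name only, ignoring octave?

The capo raises the open C3 by 4 semitones to E3; fretting 10 more gives C3 + 4 + 10 = C3 + 14 semitones, landing on D.

D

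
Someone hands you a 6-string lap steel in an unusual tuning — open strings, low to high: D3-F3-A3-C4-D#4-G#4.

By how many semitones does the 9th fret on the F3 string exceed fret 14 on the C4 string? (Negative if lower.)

-12 semitones

F3 at fret 9 → D4 (MIDI 62); C4 at fret 14 → D5 (MIDI 74).
62 − 74 = -12, so the two pitches are 12 semitones apart.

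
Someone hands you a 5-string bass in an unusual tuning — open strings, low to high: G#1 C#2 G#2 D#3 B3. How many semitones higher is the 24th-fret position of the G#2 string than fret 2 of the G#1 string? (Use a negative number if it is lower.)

34 semitones

G#2 at fret 24 → G#4 (MIDI 68); G#1 at fret 2 → A#1 (MIDI 34).
68 − 34 = 34, so the two pitches are 34 semitones apart.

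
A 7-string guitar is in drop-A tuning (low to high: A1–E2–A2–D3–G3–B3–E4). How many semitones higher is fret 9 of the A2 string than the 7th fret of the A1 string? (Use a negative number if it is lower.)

14 semitones

A2 at fret 9 → F#3 (MIDI 54); A1 at fret 7 → E2 (MIDI 40).
54 − 40 = 14, so the two pitches are 14 semitones apart.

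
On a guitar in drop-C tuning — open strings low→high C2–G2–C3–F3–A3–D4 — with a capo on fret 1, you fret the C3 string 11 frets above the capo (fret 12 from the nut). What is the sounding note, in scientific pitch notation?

C4

The capo raises the open C3 by 1 semitone to C♯3; fretting 11 more gives C3 + 1 + 11 = C3 + 12 semitones = C4.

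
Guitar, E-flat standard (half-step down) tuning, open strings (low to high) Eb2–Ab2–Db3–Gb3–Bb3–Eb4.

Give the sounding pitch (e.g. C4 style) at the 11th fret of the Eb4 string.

D5

Each fret is one semitone, so Eb4 + 11 = D5.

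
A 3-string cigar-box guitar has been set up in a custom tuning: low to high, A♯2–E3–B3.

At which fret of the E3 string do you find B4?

19

B4 is 19 semitones above the open E3 (E–F–F#–G–…–A–A#–B), so it sits at fret 19.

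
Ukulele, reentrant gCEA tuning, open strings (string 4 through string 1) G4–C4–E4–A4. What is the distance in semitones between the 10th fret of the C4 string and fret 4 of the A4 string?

3 semitones

C4 at fret 10 → A#4 (MIDI 70); A4 at fret 4 → C#5 (MIDI 73).
70 − 73 = -3, so the two pitches are 3 semitones apart, with C#5 the higher.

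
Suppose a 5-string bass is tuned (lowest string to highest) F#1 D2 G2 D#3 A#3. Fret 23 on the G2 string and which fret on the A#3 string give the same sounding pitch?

G2 at fret 23 is G2 + 23 semitones = F#4.
The open A#3 string is 15 semitones above the open G2, so the same pitch on the A#3 string lies at fret 23 − 15 = 8.

8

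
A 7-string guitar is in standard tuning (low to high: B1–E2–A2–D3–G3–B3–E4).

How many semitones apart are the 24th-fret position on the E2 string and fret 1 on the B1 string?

28 semitones

E2 at fret 24 → E4 (MIDI 64); B1 at fret 1 → C2 (MIDI 36).
64 − 36 = 28, so the two pitches are 28 semitones apart, with E4 the higher.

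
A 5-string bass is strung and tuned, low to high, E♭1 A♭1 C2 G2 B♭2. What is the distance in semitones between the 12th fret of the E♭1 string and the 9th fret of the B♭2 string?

16 semitones

E♭1 at fret 12 → E♭2 (MIDI 39); B♭2 at fret 9 → G3 (MIDI 55).
39 − 55 = -16, so the two pitches are 16 semitones apart, with G3 the higher.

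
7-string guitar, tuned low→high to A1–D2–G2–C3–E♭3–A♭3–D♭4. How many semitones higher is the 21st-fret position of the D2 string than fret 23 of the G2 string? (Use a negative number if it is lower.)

-7 semitones

D2 at fret 21 → B3 (MIDI 59); G2 at fret 23 → G♭4 (MIDI 66).
59 − 66 = -7, so the two pitches are 7 semitones apart.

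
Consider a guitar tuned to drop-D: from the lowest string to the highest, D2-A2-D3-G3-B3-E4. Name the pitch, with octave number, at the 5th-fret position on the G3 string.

C4

Each fret is one semitone, so G3 + 5 = C4.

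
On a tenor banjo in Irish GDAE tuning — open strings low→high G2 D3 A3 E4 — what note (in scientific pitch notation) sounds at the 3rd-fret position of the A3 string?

C4

A3 is MIDI 57. Adding 3 gives 60, which is C4.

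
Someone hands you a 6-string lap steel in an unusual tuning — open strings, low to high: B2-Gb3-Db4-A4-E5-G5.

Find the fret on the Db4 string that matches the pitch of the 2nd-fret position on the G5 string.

G5 at fret 2 is G5 + 2 semitones = A5.
The open Db4 string is 18 semitones below the open G5, so the same pitch on the Db4 string lies at fret 2 + 18 = 20.

20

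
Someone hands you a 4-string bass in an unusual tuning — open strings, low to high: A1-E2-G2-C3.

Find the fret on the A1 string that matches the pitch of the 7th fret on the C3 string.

Fret 7 on C3 is MIDI 48 + 7 = 55 (G3). On the A1 string (open MIDI 33), that pitch is 55 − 33 = fret 22.

22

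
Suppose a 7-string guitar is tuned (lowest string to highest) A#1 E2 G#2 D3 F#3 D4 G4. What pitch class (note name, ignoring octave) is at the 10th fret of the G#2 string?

F#

G#2 is MIDI 44. Adding 10 gives 54; 54 mod 12 = 6, i.e. F#.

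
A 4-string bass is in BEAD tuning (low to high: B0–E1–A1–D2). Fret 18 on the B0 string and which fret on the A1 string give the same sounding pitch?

8

Fret 18 on B0 is MIDI 23 + 18 = 41 (F2). On the A1 string (open MIDI 33), that pitch is 41 − 33 = fret 8.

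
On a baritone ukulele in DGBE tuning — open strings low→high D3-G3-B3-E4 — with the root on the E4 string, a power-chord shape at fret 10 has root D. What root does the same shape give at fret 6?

Moving from fret 10 to fret 6 shifts the root by -4 semitones.
D down 4 semitones is A#.

A#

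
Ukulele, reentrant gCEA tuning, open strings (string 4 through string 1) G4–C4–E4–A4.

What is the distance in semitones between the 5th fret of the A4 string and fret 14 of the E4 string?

A4 at fret 5 → D5 (MIDI 74); E4 at fret 14 → F#5 (MIDI 78).
74 − 78 = -4, so the two pitches are 4 semitones apart, with F#5 the higher.

4 semitones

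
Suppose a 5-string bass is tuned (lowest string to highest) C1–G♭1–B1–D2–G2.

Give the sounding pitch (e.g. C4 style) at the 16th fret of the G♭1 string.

G♭1 is MIDI 30. Adding 16 gives 46, which is B♭2.

B♭2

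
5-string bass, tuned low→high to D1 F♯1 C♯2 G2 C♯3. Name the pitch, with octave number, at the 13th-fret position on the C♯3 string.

D4

C♯3 is MIDI 49. Adding 13 gives 62, which is D4.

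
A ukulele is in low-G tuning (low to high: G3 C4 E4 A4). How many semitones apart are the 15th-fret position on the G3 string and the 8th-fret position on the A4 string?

G3 at fret 15 → A♯4 (MIDI 70); A4 at fret 8 → F5 (MIDI 77).
70 − 77 = -7, so the two pitches are 7 semitones apart, with F5 the higher.

7 semitones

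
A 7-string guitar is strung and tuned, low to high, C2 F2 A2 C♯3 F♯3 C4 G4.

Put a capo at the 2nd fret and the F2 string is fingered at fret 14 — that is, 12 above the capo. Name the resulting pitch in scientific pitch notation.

The capo raises the open F2 by 2 semitones to G2; fretting 12 more gives F2 + 2 + 12 = F2 + 14 semitones = G3.

G3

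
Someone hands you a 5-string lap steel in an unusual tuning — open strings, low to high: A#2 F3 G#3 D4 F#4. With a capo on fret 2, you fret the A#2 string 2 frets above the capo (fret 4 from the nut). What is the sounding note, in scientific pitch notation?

D3

The capo raises the open A#2 by 2 semitones to C3; fretting 2 more gives A#2 + 2 + 2 = A#2 + 4 semitones = D3.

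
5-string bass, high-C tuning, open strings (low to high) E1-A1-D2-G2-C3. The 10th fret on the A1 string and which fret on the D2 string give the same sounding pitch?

5

Fret 10 on A1 is MIDI 33 + 10 = 43 (G2). On the D2 string (open MIDI 38), that pitch is 43 − 38 = fret 5.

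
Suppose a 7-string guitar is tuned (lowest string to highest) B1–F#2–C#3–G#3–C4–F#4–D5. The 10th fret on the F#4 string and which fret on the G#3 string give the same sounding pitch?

Fret 10 on F#4 is MIDI 66 + 10 = 76 (E5). On the G#3 string (open MIDI 56), that pitch is 76 − 56 = fret 20.

20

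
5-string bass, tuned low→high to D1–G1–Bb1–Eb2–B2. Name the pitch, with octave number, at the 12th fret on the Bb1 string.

Bb1 is MIDI 34. Adding 12 gives 46, which is Bb2.
(Equivalently spelled A#2.)

Bb2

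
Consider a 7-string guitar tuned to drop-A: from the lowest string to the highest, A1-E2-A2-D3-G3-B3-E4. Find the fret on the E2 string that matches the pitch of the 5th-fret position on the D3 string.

D3 at fret 5 is D3 + 5 semitones = G3.
The open E2 string is 10 semitones below the open D3, so the same pitch on the E2 string lies at fret 5 + 10 = 15.

15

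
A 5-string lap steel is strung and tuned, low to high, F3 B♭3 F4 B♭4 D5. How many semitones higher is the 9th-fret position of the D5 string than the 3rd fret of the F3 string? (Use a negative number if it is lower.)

27 semitones

D5 at fret 9 → B5 (MIDI 83); F3 at fret 3 → A♭3 (MIDI 56).
83 − 56 = 27, so the two pitches are 27 semitones apart.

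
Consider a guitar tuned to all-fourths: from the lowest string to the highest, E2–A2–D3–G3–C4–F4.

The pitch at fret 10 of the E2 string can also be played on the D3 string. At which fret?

E2 at fret 10 is E2 + 10 semitones = D3.
The open D3 string is 10 semitones above the open E2, so the same pitch on the D3 string lies at fret 10 − 10 = 0.

0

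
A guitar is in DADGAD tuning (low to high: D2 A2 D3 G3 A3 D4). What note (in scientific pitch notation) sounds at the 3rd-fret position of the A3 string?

C4

A3 is MIDI 57. Adding 3 gives 60, which is C4.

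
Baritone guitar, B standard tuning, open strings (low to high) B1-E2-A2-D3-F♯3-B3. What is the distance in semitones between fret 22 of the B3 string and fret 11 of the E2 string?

30 semitones

B3 at fret 22 → A5 (MIDI 81); E2 at fret 11 → D♯3 (MIDI 51).
81 − 51 = 30, so the two pitches are 30 semitones apart, with A5 the higher.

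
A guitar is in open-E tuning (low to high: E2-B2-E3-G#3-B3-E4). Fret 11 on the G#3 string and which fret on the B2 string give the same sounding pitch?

20

G#3 at fret 11 is G#3 + 11 semitones = G4.
The open B2 string is 9 semitones below the open G#3, so the same pitch on the B2 string lies at fret 11 + 9 = 20.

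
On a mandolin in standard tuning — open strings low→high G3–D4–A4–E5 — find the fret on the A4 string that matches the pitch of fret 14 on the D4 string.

7

D4 at fret 14 is D4 + 14 semitones = E5.
The open A4 string is 7 semitones above the open D4, so the same pitch on the A4 string lies at fret 14 − 7 = 7.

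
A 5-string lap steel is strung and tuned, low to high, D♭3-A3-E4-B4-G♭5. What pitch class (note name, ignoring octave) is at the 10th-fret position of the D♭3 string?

B

The open D♭3 string plus 10 semitones: Db–D–Eb–E–…–A–Bb–B.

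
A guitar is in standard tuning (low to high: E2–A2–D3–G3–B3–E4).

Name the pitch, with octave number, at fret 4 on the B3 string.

D♯4

B3 is MIDI 59. Adding 4 gives 63, which is D♯4.
(Equivalently spelled E♭4.)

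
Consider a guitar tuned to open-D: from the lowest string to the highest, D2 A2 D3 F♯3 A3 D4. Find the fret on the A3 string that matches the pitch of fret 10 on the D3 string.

D3 at fret 10 is D3 + 10 semitones = C4.
The open A3 string is 7 semitones above the open D3, so the same pitch on the A3 string lies at fret 10 − 7 = 3.

3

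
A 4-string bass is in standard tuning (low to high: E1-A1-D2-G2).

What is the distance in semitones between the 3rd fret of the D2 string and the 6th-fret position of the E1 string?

D2 at fret 3 → F2 (MIDI 41); E1 at fret 6 → A♯1 (MIDI 34).
41 − 34 = 7, so the two pitches are 7 semitones apart, with F2 the higher.

7 semitones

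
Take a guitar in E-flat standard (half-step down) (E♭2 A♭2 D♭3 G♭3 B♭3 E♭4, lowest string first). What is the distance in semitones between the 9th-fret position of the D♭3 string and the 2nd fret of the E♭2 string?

17 semitones

D♭3 at fret 9 → B♭3 (MIDI 58); E♭2 at fret 2 → F2 (MIDI 41).
58 − 41 = 17, so the two pitches are 17 semitones apart, with B♭3 the higher.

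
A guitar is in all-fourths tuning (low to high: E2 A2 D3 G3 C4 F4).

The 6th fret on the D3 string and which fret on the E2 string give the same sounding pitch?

16

Fret 6 on D3 is MIDI 50 + 6 = 56 (G#3). On the E2 string (open MIDI 40), that pitch is 56 − 40 = fret 16.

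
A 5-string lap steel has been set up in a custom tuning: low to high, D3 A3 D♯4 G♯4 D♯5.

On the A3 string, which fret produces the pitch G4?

G4 is 10 semitones above the open A3 (A–A#–B–C–…–F–F#–G), so it sits at fret 10.

10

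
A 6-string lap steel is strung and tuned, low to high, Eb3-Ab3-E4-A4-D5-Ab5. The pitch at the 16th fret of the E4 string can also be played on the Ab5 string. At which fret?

Fret 16 on E4 is MIDI 64 + 16 = 80 (Ab5). On the Ab5 string (open MIDI 80), that pitch is 80 − 80 = fret 0.

0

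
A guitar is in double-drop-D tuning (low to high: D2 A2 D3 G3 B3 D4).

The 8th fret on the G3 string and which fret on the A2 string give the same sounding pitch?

18

Fret 8 on G3 is MIDI 55 + 8 = 63 (D#4). On the A2 string (open MIDI 45), that pitch is 63 − 45 = fret 18.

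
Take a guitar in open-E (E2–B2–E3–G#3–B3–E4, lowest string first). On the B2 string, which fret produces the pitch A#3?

A#3 is 11 semitones above the open B2 (B–C–C#–D–…–G#–A–A#), so it sits at fret 11.

11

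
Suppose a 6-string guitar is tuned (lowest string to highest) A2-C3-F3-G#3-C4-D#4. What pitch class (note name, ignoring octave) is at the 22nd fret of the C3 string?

Each fret is one semitone, so C3 + 22 = A#.
(Equivalently spelled Bb.)

A#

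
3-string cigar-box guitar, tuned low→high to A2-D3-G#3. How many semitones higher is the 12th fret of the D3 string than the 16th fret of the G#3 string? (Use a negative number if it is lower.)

D3 at fret 12 → D4 (MIDI 62); G#3 at fret 16 → C5 (MIDI 72).
62 − 72 = -10, so the two pitches are 10 semitones apart.

-10 semitones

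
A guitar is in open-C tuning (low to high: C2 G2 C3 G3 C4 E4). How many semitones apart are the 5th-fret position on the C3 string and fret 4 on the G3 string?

6 semitones

C3 at fret 5 → F3 (MIDI 53); G3 at fret 4 → B3 (MIDI 59).
53 − 59 = -6, so the two pitches are 6 semitones apart, with B3 the higher.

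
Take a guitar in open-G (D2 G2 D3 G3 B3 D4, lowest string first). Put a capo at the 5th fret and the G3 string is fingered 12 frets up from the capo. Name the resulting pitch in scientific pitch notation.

C5

The capo raises the open G3 by 5 semitones to C4; fretting 12 more gives G3 + 5 + 12 = G3 + 17 semitones = C5.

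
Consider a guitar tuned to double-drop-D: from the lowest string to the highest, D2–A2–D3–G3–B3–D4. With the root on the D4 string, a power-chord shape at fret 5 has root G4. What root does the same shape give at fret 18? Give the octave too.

Moving from fret 5 to fret 18 shifts the root by 13 semitones.
G4 up 13 semitones is G♯5.

G♯5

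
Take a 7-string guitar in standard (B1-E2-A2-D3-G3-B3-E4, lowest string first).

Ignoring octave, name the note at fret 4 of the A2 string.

Each fret is one semitone, so A2 + 4 = C#.
(Equivalently spelled Db.)

C#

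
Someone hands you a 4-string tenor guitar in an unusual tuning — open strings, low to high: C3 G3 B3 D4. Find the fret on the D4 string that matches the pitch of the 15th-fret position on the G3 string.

8

G3 at fret 15 is G3 + 15 semitones = B♭4.
The open D4 string is 7 semitones above the open G3, so the same pitch on the D4 string lies at fret 15 − 7 = 8.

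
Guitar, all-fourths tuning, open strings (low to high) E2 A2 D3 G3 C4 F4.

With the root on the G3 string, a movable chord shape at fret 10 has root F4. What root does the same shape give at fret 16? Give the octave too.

Moving from fret 10 to fret 16 shifts the root by 6 semitones.
F4 up 6 semitones is B4.

B4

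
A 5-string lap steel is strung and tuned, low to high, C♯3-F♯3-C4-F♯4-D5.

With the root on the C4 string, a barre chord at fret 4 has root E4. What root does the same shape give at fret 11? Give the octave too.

B4

Moving from fret 4 to fret 11 shifts the root by 7 semitones.
E4 up 7 semitones is B4.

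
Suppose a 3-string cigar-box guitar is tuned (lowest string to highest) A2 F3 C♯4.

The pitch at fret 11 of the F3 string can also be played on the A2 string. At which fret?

19

Fret 11 on F3 is MIDI 53 + 11 = 64 (E4). On the A2 string (open MIDI 45), that pitch is 64 − 45 = fret 19.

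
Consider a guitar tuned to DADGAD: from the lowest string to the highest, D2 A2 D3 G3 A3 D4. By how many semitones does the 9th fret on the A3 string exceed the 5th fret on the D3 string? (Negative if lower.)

A3 at fret 9 → F♯4 (MIDI 66); D3 at fret 5 → G3 (MIDI 55).
66 − 55 = 11, so the two pitches are 11 semitones apart.

11 semitones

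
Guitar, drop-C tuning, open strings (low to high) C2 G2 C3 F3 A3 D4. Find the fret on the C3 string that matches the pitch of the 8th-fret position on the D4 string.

22

D4 at fret 8 is D4 + 8 semitones = A♯4.
The open C3 string is 14 semitones below the open D4, so the same pitch on the C3 string lies at fret 8 + 14 = 22.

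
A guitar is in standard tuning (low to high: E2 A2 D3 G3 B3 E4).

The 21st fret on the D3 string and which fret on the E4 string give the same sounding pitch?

D3 at fret 21 is D3 + 21 semitones = B4.
The open E4 string is 14 semitones above the open D3, so the same pitch on the E4 string lies at fret 21 − 14 = 7.

7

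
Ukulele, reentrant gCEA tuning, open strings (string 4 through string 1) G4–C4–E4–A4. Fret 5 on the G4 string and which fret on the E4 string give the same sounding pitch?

8

Fret 5 on G4 is MIDI 67 + 5 = 72 (C5). On the E4 string (open MIDI 64), that pitch is 72 − 64 = fret 8.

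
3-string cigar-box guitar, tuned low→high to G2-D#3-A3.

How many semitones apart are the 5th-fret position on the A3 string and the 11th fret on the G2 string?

8 semitones

A3 at fret 5 → D4 (MIDI 62); G2 at fret 11 → F#3 (MIDI 54).
62 − 54 = 8, so the two pitches are 8 semitones apart, with D4 the higher.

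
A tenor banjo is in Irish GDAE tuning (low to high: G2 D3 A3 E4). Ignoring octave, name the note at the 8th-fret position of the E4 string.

C

The open E4 string plus 8 semitones: E–F–F#–G–G#–A–A#–B–C.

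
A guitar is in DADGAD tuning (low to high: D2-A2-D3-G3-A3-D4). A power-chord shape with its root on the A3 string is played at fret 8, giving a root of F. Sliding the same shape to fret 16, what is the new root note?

C#

Moving from fret 8 to fret 16 shifts the root by 8 semitones.
F up 8 semitones is C#.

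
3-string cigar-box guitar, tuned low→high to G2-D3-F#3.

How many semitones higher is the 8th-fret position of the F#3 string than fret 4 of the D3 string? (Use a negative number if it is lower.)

8 semitones

F#3 at fret 8 → D4 (MIDI 62); D3 at fret 4 → F#3 (MIDI 54).
62 − 54 = 8, so the two pitches are 8 semitones apart.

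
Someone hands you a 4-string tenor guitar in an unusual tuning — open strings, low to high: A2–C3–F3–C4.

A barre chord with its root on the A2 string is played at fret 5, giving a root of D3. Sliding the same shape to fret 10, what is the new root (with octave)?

G3

Moving from fret 5 to fret 10 shifts the root by 5 semitones.
D3 up 5 semitones is G3.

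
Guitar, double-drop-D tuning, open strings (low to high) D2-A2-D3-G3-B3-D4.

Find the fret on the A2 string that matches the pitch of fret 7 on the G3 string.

Fret 7 on G3 is MIDI 55 + 7 = 62 (D4). On the A2 string (open MIDI 45), that pitch is 62 − 45 = fret 17.

17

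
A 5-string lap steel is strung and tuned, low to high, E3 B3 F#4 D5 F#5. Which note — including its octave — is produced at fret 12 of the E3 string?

The open E3 string plus 12 semitones: E–F–F#–G–…–D–D#–E.
The walk passes from B into C once, so the octave number goes from 3 to 4.

E4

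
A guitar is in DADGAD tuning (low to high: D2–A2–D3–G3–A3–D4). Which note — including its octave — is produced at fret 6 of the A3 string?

Each fret is one semitone, so A3 + 6 = D#4.

D#4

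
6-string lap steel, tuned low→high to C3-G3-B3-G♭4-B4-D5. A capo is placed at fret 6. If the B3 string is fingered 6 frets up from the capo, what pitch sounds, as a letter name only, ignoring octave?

B

The capo raises the open B3 by 6 semitones to F4; fretting 6 more gives B3 + 6 + 6 = B3 + 12 semitones, landing on B.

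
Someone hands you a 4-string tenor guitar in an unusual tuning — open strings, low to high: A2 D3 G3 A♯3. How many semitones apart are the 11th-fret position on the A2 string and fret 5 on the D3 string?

1 semitone

A2 at fret 11 → G♯3 (MIDI 56); D3 at fret 5 → G3 (MIDI 55).
56 − 55 = 1, so the two pitches are 1 semitone apart, with G♯3 the higher.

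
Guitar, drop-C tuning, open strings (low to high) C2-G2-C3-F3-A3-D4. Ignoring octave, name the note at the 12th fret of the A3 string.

A3 is MIDI 57. Adding 12 gives 69; 69 mod 12 = 9, i.e. A.

A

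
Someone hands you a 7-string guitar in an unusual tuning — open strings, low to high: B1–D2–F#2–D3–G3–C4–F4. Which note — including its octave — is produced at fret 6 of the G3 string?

C#4

The open G3 string plus 6 semitones: G–G#–A–A#–B–C–C#.
The walk passes from B into C once, so the octave number goes from 3 to 4.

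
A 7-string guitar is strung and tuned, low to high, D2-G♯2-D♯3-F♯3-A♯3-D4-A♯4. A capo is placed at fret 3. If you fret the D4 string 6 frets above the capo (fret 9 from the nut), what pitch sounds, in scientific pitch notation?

The capo raises the open D4 by 3 semitones to F4; fretting 6 more gives D4 + 3 + 6 = D4 + 9 semitones = B4.

B4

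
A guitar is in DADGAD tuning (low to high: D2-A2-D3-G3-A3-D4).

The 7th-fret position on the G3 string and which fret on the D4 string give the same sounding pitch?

0

G3 at fret 7 is G3 + 7 semitones = D4.
The open D4 string is 7 semitones above the open G3, so the same pitch on the D4 string lies at fret 7 − 7 = 0.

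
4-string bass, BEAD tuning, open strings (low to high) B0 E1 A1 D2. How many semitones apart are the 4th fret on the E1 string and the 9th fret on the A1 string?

E1 at fret 4 → G♯1 (MIDI 32); A1 at fret 9 → F♯2 (MIDI 42).
32 − 42 = -10, so the two pitches are 10 semitones apart, with F♯2 the higher.

10 semitones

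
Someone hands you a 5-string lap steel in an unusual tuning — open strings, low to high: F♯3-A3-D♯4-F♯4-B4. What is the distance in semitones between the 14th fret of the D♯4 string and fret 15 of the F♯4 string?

4 semitones

D♯4 at fret 14 → F5 (MIDI 77); F♯4 at fret 15 → A5 (MIDI 81).
77 − 81 = -4, so the two pitches are 4 semitones apart, with A5 the higher.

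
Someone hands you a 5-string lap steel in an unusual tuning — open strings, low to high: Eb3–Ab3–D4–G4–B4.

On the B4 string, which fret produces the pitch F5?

F5 is 6 semitones above the open B4 (B–C–Db–D–Eb–E–F), so it sits at fret 6.

6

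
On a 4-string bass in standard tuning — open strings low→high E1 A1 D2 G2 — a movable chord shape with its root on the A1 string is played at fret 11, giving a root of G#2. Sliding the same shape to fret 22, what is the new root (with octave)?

Moving from fret 11 to fret 22 shifts the root by 11 semitones.
G#2 up 11 semitones is G3.

G3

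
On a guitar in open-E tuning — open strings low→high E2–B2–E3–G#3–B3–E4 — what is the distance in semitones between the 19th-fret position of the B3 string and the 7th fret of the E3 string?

19 semitones

B3 at fret 19 → F#5 (MIDI 78); E3 at fret 7 → B3 (MIDI 59).
78 − 59 = 19, so the two pitches are 19 semitones apart, with F#5 the higher.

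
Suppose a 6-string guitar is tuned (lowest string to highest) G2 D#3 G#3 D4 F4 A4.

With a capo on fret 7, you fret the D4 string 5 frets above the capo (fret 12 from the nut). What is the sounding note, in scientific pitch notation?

The capo raises the open D4 by 7 semitones to A4; fretting 5 more gives D4 + 7 + 5 = D4 + 12 semitones = D5.

D5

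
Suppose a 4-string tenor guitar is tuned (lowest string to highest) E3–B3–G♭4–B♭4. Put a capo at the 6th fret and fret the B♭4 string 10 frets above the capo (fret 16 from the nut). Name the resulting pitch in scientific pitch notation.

D6

The capo raises the open B♭4 by 6 semitones to E5; fretting 10 more gives B♭4 + 6 + 10 = B♭4 + 16 semitones = D6.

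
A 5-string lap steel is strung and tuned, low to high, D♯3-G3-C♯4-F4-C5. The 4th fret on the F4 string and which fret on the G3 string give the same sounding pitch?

14

F4 at fret 4 is F4 + 4 semitones = A4.
The open G3 string is 10 semitones below the open F4, so the same pitch on the G3 string lies at fret 4 + 10 = 14.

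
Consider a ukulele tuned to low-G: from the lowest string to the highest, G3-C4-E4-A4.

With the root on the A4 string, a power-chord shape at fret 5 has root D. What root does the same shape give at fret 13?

Moving from fret 5 to fret 13 shifts the root by 8 semitones.
D up 8 semitones is A♯.

A♯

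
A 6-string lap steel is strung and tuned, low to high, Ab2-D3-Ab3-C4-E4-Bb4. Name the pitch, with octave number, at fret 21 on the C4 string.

A5

C4 is MIDI 60. Adding 21 gives 81, which is A5.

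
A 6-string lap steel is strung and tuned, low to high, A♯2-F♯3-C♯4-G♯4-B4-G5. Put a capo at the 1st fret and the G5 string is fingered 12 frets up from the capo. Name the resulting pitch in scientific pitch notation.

G♯6

The capo raises the open G5 by 1 semitone to G♯5; fretting 12 more gives G5 + 1 + 12 = G5 + 13 semitones = G♯6.
(Also written A♭.)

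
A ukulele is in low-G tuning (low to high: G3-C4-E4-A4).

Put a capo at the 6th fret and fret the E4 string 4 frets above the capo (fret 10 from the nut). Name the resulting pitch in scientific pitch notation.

D5

The capo raises the open E4 by 6 semitones to A#4; fretting 4 more gives E4 + 6 + 4 = E4 + 10 semitones = D5.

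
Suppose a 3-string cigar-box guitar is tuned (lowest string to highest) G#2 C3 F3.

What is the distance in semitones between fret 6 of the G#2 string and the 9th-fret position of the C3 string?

7 semitones

G#2 at fret 6 → D3 (MIDI 50); C3 at fret 9 → A3 (MIDI 57).
50 − 57 = -7, so the two pitches are 7 semitones apart, with A3 the higher.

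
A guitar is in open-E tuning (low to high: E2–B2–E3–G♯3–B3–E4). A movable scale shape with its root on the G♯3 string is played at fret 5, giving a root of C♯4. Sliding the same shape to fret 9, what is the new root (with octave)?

F4

Moving from fret 5 to fret 9 shifts the root by 4 semitones.
C♯4 up 4 semitones is F4.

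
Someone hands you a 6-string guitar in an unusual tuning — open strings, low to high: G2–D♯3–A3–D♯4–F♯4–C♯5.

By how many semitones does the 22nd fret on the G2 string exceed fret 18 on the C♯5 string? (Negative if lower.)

-26 semitones

G2 at fret 22 → F4 (MIDI 65); C♯5 at fret 18 → G6 (MIDI 91).
65 − 91 = -26, so the two pitches are 26 semitones apart.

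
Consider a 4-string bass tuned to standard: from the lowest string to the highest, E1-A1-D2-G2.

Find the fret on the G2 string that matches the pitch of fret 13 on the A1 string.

3

A1 at fret 13 is A1 + 13 semitones = A#2.
The open G2 string is 10 semitones above the open A1, so the same pitch on the G2 string lies at fret 13 − 10 = 3.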